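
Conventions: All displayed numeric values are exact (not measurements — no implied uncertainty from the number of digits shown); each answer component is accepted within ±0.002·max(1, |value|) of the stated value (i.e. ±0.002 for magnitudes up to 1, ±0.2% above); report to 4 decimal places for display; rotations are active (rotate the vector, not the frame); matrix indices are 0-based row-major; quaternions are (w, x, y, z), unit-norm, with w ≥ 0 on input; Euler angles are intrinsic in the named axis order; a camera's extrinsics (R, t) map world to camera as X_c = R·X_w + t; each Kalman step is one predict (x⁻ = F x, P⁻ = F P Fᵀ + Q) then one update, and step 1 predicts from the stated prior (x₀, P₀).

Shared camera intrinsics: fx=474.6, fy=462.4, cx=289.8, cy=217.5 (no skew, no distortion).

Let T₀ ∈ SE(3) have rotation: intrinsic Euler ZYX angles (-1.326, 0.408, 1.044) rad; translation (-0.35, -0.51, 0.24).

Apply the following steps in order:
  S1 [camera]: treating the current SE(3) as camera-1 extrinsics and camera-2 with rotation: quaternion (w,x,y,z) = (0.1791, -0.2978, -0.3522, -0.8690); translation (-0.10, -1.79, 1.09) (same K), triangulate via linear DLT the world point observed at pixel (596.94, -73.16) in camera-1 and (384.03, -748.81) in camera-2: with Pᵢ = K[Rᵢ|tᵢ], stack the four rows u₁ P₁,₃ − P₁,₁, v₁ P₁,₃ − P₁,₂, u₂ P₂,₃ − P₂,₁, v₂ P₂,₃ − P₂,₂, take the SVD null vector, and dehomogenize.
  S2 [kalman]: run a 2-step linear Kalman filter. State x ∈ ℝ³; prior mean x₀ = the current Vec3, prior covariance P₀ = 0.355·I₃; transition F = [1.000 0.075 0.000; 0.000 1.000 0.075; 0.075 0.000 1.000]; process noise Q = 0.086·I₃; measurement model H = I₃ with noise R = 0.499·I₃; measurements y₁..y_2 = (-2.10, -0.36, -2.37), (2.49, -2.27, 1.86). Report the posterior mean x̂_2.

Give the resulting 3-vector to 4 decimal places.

result = (0.3900, -0.6624, -0.1439)

after S1 (triangulate): (-0.0266, 0.9758, -0.4243)
after S2 (kf_track): (0.3900, -0.6624, -0.1439)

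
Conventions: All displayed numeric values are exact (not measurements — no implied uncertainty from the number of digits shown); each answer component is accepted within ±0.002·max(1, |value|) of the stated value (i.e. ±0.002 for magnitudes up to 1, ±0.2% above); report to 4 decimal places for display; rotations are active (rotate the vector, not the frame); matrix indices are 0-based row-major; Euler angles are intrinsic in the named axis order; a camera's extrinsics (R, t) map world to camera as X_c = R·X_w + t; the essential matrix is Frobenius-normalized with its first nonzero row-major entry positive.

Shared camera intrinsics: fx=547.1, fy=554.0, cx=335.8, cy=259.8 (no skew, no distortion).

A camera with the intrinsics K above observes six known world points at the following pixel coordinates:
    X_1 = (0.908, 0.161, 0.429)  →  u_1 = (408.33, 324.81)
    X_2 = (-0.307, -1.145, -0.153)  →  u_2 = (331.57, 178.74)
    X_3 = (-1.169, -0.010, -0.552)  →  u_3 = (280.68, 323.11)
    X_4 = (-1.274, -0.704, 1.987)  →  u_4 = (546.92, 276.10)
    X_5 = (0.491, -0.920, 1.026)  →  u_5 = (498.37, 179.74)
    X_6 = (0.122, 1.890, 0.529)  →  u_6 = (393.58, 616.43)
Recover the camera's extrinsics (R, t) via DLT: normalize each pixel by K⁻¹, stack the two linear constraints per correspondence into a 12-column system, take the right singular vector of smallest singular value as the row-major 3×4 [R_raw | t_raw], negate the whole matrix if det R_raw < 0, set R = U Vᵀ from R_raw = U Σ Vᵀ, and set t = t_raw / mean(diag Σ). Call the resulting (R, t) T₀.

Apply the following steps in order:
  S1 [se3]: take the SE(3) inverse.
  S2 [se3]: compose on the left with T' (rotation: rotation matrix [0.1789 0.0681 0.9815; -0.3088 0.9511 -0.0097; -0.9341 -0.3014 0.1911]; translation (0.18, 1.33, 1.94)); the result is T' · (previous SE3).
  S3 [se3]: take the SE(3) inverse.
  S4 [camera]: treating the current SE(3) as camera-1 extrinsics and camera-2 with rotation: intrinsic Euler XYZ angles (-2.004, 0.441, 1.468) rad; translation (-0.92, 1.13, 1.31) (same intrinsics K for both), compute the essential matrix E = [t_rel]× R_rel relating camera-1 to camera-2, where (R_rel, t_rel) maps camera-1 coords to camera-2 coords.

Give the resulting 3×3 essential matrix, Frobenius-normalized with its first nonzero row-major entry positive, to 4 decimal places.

source (pnp_recover): camera pose = R=[-0.0137 -0.0896 0.9959; -0.2301 0.9695 0.0841; -0.9731 -0.2280 -0.0339], t=(0.0100, 0.3800, 4.0297)
after S1 (invert_se3): R=[-0.0137 -0.2301 -0.9731; -0.0896 0.9695 -0.2280; 0.9959 0.0841 -0.0339], t=(4.0088, 0.5514, 0.0947)
after S2 (compose_se3): R=[0.9689 0.1074 -0.2228; -0.0907 0.9923 0.0840; 0.2302 -0.0611 0.9712], t=(1.0275, 0.6155, -1.9529)
after S3 (invert_se3): R=[0.9689 -0.0907 0.2302; 0.1074 0.9923 -0.0611; -0.2228 0.0840 0.9712], t=(-0.4903, -0.8405, 2.0740)
after S4 (essential): [0.2664 0.0043 -0.2135; -0.4958 -0.4594 -0.0334; 0.2319 -0.3351 -0.5093]

matrix = [0.2664 0.0043 -0.2135; -0.4958 -0.4594 -0.0334; 0.2319 -0.3351 -0.5093]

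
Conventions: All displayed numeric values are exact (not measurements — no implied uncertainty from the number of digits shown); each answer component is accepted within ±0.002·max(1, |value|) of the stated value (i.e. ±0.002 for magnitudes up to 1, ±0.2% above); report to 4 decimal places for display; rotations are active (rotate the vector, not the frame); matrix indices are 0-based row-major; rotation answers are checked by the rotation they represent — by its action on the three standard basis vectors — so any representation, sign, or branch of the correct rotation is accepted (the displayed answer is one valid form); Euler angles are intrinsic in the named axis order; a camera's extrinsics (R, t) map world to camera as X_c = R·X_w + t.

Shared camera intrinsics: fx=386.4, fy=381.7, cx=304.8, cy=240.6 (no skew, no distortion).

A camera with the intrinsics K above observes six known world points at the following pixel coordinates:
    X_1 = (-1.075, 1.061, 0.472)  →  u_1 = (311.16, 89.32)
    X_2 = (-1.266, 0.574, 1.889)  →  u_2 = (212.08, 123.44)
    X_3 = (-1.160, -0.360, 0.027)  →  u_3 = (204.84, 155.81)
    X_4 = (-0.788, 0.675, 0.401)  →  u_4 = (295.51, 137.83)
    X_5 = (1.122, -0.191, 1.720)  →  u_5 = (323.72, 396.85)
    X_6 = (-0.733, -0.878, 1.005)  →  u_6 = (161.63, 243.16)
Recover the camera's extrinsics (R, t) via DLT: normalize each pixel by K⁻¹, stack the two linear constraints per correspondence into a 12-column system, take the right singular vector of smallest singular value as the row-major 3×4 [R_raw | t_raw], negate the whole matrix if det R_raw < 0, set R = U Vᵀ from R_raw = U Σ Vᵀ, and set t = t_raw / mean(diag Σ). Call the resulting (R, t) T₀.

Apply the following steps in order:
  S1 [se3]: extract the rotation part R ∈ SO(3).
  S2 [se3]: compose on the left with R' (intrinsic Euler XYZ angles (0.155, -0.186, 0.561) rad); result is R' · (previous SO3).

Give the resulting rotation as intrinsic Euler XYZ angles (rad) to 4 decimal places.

source (pnp_recover): camera pose = R=[0.5640 0.8219 -0.0795; 0.7672 -0.4860 0.4187; 0.3055 -0.2971 -0.9047], t=(-0.1700, -0.2600, 4.6099)
after S1 (rot_of_se3): [0.5640 0.8219 -0.0795; 0.7672 -0.4860 0.4187; 0.3055 -0.2971 -0.9047]
after S2 (compose_so3): [0.0117 0.9930 -0.1178; 0.8900 0.0433 0.4540; 0.4559 -0.1101 -0.8832]

rotation (euler_xyz) = (-2.6668, -0.1180, -1.5590)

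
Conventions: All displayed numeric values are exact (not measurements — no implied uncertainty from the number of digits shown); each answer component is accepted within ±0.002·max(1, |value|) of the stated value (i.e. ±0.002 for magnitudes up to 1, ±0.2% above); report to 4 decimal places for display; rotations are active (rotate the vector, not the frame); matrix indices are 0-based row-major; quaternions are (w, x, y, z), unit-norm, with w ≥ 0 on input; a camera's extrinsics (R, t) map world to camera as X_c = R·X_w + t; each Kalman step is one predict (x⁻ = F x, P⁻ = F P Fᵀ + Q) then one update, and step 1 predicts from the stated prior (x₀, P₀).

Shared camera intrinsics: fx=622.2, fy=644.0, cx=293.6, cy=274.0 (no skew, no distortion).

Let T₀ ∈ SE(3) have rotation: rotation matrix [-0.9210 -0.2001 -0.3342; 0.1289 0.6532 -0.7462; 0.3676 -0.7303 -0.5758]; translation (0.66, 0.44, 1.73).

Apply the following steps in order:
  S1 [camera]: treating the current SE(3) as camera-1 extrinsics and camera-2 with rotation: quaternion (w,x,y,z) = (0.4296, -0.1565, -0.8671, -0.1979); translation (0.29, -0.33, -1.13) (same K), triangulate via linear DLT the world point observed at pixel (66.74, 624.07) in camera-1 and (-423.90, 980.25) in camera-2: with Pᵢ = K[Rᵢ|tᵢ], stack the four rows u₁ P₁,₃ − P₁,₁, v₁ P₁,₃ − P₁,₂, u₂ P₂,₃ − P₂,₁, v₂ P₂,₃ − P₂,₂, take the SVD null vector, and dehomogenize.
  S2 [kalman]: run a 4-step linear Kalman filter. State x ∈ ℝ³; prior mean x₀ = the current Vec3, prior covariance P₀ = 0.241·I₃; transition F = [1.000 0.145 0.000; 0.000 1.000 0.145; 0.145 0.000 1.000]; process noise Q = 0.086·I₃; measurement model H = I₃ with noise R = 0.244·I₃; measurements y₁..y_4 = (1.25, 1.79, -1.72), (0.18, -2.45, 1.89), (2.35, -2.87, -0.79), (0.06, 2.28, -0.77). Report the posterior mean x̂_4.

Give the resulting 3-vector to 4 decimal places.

after S1 (triangulate): (1.4171, 0.5211, -0.1240)
after S2 (kf_track): (0.7460, 0.0822, -0.2113)

result = (0.7460, 0.0822, -0.2113)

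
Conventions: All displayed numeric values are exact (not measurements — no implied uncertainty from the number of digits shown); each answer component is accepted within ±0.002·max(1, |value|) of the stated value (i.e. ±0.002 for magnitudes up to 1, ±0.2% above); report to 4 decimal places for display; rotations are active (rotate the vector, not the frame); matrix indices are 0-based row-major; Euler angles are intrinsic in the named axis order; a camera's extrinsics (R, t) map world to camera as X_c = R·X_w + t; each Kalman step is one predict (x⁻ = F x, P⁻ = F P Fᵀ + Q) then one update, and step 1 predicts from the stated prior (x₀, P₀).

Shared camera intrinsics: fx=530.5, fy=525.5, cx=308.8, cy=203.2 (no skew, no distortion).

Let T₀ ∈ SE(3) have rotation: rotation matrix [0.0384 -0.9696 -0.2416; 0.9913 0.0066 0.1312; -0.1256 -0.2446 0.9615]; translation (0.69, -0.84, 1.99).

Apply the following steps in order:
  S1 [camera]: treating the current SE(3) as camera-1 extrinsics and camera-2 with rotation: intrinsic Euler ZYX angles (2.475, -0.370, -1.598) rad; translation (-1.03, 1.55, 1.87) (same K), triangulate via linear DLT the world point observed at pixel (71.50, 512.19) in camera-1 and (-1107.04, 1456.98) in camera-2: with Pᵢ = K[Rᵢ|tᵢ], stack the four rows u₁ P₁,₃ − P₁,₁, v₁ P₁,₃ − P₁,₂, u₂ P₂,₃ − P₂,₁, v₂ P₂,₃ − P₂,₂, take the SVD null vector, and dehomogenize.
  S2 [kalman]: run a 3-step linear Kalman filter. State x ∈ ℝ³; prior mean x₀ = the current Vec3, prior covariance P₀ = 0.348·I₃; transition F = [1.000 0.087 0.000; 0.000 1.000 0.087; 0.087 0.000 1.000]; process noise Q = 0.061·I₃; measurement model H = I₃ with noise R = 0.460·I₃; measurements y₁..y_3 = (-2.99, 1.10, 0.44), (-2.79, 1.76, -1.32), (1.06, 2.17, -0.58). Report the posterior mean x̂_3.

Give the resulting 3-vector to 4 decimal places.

result = (-0.3728, 1.6667, -0.4075)

after S1 (triangulate): (1.8260, 1.4989, 0.3694)
after S2 (kf_track): (-0.3728, 1.6667, -0.4075)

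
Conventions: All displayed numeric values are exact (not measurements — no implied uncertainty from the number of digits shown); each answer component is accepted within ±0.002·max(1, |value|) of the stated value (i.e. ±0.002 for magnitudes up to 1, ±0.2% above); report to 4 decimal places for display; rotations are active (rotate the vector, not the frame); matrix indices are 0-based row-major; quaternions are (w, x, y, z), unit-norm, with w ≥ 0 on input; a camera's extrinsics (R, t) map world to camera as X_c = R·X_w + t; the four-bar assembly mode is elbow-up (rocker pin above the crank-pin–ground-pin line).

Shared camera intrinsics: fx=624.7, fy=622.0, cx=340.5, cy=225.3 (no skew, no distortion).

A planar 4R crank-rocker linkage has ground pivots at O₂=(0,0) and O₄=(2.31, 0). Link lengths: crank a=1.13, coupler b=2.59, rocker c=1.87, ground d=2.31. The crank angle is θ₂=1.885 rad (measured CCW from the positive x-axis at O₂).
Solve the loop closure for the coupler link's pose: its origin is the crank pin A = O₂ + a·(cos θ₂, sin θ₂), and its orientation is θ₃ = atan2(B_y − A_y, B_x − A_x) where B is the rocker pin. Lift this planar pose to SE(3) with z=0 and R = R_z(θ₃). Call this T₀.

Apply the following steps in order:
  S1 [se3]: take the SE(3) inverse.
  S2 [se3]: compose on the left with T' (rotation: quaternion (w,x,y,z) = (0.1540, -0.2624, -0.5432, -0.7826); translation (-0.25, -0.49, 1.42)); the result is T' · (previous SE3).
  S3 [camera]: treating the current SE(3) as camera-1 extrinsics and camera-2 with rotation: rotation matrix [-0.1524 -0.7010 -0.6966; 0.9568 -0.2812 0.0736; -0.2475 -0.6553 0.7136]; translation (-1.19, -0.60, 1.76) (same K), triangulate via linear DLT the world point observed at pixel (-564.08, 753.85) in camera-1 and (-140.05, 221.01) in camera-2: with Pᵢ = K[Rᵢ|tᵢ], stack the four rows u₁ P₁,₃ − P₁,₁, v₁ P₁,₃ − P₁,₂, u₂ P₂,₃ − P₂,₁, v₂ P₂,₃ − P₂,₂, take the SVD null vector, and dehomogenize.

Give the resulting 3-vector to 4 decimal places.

result = (0.5262, -0.1015, 0.7166)

source (fourbar_fk): coupler pose = R=[0.9529 -0.3033 0.0000; 0.3033 0.9529 0.0000; 0.0000 0.0000 1.0000], t=(-0.3492, 1.0747, 0.0000)
after S1 (invert_se3): R=[0.9529 0.3033 0.0000; -0.3033 0.9529 0.0000; 0.0000 0.0000 1.0000], t=(0.0068, -1.1300, 0.0000)
after S2 (compose_se3): R=[-0.9360 0.2541 0.2434; 0.1519 -0.3321 0.9309; 0.3174 0.9084 0.2722], t=(-0.8500, -0.0801, 0.5546)
after S3 (triangulate): (0.5262, -0.1015, 0.7166)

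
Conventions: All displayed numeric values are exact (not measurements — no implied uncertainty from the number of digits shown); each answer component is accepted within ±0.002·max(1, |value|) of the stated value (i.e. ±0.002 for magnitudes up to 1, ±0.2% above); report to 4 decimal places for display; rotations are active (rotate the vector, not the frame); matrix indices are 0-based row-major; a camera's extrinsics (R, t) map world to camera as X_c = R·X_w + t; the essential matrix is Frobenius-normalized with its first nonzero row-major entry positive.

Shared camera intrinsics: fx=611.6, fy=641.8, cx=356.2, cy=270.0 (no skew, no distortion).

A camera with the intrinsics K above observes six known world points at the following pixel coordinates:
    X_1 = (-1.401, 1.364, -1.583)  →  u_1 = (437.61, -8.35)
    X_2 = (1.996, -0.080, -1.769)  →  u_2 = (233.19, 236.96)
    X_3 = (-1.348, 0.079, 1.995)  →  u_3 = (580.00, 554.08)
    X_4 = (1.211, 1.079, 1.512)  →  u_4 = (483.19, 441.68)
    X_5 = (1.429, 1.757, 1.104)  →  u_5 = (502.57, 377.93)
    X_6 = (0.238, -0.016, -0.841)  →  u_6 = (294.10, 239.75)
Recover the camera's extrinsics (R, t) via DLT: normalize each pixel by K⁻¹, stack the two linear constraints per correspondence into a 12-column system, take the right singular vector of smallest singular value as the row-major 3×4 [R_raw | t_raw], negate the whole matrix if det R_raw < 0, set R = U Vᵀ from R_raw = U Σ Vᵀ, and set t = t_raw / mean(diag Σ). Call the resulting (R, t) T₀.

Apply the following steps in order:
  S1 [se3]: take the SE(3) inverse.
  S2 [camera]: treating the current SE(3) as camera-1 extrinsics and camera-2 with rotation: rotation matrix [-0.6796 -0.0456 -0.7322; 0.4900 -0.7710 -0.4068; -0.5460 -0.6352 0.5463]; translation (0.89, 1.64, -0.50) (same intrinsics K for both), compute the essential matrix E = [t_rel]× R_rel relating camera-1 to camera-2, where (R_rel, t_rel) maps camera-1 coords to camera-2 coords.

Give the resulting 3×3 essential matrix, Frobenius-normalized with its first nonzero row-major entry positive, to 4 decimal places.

matrix = [0.2590 -0.2313 0.2700; -0.0053 -0.3502 -0.5964; 0.3440 -0.4331 0.1491]

source (pnp_recover): camera pose = R=[-0.2254 0.8449 0.4851; 0.3670 -0.3876 0.8456; 0.9025 0.3686 -0.2227], t=(-0.0799, 0.3600, 5.0698)
after S1 (invert_se3): R=[-0.2254 0.3670 0.9025; 0.8449 -0.3876 0.3686; 0.4851 0.8456 -0.2227], t=(-4.7257, -1.6618, 0.8633)
after S2 (essential): [0.2590 -0.2313 0.2700; -0.0053 -0.3502 -0.5964; 0.3440 -0.4331 0.1491]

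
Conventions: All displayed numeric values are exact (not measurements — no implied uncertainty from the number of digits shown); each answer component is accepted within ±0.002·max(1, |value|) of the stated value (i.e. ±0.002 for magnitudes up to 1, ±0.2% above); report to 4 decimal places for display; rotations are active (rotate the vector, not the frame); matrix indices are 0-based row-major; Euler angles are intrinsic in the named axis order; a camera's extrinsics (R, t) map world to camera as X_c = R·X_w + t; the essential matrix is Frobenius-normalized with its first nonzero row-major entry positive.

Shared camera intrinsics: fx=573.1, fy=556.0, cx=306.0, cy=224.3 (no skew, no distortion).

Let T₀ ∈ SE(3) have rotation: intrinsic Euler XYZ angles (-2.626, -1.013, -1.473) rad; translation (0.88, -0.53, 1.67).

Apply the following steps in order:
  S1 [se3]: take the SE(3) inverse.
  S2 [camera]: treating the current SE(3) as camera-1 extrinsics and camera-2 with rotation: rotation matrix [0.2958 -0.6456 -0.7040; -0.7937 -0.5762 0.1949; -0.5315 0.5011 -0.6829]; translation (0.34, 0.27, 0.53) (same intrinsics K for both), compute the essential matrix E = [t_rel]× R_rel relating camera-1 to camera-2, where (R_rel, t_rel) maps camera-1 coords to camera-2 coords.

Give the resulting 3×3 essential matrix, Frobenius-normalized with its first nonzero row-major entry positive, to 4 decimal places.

after S1 (invert_se3): R=[0.0517 0.9067 0.4186; 0.5268 0.3314 -0.7827; -0.8484 0.2610 -0.4605], t=(-0.2640, 1.0192, 1.6540)
after S2 (essential): [0.3174 0.4812 -0.3916; -0.6128 0.2894 -0.1728; -0.1474 -0.0399 0.0419]

matrix = [0.3174 0.4812 -0.3916; -0.6128 0.2894 -0.1728; -0.1474 -0.0399 0.0419]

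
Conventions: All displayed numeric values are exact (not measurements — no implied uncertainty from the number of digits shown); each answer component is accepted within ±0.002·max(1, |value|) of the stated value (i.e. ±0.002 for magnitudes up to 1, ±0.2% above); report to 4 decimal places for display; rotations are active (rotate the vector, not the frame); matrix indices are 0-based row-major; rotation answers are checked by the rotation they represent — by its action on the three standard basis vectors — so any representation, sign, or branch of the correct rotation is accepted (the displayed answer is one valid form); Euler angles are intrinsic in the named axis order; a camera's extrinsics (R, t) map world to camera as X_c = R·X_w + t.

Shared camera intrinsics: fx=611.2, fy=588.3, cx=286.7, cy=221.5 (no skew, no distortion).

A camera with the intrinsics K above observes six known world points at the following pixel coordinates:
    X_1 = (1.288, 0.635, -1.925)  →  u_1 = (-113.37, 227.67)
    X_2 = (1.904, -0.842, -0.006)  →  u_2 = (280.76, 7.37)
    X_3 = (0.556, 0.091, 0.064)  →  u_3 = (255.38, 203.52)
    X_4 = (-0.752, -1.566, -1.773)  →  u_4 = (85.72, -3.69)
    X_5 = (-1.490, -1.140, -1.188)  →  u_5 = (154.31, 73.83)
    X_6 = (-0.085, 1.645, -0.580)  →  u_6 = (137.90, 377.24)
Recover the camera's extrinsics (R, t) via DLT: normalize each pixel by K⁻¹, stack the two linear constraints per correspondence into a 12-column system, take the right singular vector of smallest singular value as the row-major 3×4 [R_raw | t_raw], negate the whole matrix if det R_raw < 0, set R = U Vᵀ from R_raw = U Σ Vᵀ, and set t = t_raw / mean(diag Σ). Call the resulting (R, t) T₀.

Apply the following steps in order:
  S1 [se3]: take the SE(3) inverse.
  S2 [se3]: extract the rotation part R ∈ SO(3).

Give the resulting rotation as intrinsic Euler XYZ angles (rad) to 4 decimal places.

rotation (euler_xyz) = (0.2247, -1.5064, 0.0391)

source (pnp_recover): camera pose = R=[0.0643 -0.1840 0.9808; -0.0025 0.9828 0.1846; -0.9979 -0.0143 0.0627], t=(-0.3000, -0.2300, 4.8097)
after S1 (invert_se3): R=[0.0643 -0.0025 -0.9979; -0.1840 0.9828 -0.0143; 0.9808 0.1846 0.0627], t=(4.8185, 0.2398, 0.0350)
after S2 (rot_of_se3): [0.0643 -0.0025 -0.9979; -0.1840 0.9828 -0.0143; 0.9808 0.1846 0.0627]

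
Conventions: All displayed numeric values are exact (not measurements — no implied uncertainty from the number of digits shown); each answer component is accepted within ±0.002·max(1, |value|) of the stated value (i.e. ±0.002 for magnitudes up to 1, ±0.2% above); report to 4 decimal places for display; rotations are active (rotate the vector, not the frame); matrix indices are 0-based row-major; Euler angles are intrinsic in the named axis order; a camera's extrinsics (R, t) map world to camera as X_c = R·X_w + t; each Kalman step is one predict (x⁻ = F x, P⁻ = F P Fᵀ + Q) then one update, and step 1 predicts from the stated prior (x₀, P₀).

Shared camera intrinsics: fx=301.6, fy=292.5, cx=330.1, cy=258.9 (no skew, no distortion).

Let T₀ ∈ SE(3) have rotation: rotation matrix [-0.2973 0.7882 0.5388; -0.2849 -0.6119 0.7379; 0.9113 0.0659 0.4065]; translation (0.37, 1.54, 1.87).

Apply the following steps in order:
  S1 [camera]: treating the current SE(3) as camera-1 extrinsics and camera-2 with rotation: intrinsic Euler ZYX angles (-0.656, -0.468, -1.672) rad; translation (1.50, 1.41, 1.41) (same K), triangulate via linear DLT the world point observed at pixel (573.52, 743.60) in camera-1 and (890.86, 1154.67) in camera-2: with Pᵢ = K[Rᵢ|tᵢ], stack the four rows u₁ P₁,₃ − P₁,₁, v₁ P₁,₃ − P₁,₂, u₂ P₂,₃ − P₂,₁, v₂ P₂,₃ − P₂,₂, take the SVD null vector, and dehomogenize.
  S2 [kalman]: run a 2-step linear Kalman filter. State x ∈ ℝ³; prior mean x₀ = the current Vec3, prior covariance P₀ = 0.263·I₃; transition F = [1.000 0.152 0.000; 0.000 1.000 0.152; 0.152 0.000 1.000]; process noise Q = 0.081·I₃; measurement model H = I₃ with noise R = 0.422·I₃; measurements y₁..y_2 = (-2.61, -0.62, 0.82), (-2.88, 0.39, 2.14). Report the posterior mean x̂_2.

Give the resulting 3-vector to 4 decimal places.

after S1 (triangulate): (-0.8408, 0.0350, 1.1633)
after S2 (kf_track): (-2.0936, 0.1139, 1.1912)

result = (-2.0936, 0.1139, 1.1912)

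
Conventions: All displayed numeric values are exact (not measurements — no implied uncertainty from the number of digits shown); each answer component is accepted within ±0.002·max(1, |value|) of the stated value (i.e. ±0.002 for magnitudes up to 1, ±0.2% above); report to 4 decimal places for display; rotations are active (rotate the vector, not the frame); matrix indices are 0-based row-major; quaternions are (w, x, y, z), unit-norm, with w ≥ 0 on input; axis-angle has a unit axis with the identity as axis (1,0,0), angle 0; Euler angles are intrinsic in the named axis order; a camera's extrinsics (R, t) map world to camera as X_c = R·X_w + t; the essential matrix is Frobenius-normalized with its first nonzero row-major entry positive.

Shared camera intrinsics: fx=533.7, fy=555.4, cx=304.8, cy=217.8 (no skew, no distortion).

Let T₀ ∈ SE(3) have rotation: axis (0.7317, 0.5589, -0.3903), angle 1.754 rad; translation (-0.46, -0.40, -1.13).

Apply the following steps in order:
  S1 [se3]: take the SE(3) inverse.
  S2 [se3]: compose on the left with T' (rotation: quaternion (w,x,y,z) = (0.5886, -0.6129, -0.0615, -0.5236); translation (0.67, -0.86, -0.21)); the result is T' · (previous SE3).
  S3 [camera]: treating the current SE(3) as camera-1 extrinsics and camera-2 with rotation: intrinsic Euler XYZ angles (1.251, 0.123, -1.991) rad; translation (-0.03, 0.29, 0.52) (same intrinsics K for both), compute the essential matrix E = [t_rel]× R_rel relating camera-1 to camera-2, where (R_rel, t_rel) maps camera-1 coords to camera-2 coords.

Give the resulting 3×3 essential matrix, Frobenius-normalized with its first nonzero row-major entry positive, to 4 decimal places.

after S1 (invert_se3): R=[0.4506 0.0997 -0.8871; 0.8672 0.1870 0.4615; 0.2119 -0.9773 -0.0022], t=(-0.7553, 0.9952, -0.2959)
after S2 (compose_se3): R=[0.9207 -0.3828 -0.0760; -0.3370 -0.8780 0.3399; -0.1968 -0.2874 -0.9374], t=(0.8545, -0.9821, -1.4747)
after S3 (essential): [0.1922 -0.4596 0.4859; 0.4505 0.2171 0.1503; -0.3762 -0.3180 -0.0212]

matrix = [0.1922 -0.4596 0.4859; 0.4505 0.2171 0.1503; -0.3762 -0.3180 -0.0212]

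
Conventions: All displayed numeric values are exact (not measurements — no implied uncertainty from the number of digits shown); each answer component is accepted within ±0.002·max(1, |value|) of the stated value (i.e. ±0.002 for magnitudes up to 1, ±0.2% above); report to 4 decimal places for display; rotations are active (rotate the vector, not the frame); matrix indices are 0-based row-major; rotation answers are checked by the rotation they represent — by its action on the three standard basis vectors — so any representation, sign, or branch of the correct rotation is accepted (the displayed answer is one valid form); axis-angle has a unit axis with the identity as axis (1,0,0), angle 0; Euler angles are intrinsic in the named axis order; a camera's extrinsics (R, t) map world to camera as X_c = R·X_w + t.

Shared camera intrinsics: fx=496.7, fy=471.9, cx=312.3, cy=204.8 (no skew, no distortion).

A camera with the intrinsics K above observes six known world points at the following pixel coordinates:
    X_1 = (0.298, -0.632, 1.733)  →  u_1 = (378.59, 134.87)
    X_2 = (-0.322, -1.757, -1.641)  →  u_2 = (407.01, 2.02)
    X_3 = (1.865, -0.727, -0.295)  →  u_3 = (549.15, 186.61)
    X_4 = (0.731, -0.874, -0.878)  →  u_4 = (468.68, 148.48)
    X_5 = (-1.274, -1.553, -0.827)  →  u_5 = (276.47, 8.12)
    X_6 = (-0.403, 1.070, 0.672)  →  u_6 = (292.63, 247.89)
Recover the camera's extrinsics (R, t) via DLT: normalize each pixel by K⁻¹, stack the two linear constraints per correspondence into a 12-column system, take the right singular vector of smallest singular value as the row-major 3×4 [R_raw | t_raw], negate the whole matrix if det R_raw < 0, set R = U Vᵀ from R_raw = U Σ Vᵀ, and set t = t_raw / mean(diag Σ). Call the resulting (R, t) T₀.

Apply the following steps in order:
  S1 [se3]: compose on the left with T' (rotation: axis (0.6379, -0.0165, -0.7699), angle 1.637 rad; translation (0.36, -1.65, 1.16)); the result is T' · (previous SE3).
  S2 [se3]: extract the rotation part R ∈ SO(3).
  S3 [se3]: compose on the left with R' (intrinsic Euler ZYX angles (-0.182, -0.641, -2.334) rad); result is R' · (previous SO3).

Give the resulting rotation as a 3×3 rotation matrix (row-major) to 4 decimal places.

rotation (matrix) = ((0.0465, 0.8550, -0.5166), (0.3660, 0.4666, 0.8052), (0.9295, -0.2265, -0.2912))

source (pnp_recover): camera pose = R=[0.9538 -0.3003 0.0076; 0.2938 0.9273 -0.2320; 0.0626 0.2235 0.9727], t=(0.4500, -0.1400, 5.4598)
after S1 (compose_se3): R=[0.5394 0.4708 -0.6982; -0.8018 0.0339 -0.5966; -0.2573 0.8816 0.3958], t=(-2.5293, -5.3930, 3.9303)
after S2 (rot_of_se3): [0.5394 0.4708 -0.6982; -0.8018 0.0339 -0.5966; -0.2573 0.8816 0.3958]
after S3 (compose_so3): [0.0465 0.8550 -0.5166; 0.3660 0.4666 0.8052; 0.9295 -0.2265 -0.2912]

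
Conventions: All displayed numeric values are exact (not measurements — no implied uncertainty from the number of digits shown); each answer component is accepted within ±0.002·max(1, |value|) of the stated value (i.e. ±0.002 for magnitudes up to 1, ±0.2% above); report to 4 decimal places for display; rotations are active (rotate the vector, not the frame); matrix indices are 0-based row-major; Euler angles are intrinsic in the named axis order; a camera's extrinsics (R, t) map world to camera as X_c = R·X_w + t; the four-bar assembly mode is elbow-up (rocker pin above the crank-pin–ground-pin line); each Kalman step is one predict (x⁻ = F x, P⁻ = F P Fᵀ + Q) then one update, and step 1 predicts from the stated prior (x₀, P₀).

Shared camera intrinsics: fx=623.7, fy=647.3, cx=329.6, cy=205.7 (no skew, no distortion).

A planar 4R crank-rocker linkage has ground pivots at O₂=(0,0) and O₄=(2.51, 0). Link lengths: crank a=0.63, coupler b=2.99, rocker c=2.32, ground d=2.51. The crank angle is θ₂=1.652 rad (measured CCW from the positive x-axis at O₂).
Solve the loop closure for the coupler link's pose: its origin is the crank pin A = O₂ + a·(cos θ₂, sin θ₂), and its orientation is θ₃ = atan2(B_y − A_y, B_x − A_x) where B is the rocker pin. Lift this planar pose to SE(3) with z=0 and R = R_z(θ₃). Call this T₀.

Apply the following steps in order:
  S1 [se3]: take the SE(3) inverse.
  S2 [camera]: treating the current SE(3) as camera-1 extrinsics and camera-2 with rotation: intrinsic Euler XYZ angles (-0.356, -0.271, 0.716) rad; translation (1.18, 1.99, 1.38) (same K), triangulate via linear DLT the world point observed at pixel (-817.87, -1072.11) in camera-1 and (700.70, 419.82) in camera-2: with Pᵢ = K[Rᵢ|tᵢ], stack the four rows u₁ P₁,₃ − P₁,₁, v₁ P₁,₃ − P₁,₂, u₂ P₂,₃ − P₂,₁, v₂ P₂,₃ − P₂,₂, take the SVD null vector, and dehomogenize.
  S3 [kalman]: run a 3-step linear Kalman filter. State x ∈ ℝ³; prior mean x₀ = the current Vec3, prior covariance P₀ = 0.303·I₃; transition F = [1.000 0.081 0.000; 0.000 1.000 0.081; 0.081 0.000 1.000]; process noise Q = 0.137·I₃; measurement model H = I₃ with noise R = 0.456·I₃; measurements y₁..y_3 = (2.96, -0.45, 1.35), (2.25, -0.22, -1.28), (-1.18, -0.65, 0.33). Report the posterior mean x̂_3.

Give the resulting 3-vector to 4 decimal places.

result = (0.3822, -0.6640, 0.2555)

source (fourbar_fk): coupler pose = R=[0.8249 -0.5653 0.0000; 0.5653 0.8249 0.0000; 0.0000 0.0000 1.0000], t=(-0.0511, 0.6279, 0.0000)
after S1 (invert_se3): R=[0.8249 0.5653 0.0000; -0.5653 0.8249 0.0000; 0.0000 0.0000 1.0000], t=(-0.3128, -0.5469, 0.0000)
after S2 (triangulate): (-0.3925, -1.6394, 0.8497)
after S3 (kf_track): (0.3822, -0.6640, 0.2555)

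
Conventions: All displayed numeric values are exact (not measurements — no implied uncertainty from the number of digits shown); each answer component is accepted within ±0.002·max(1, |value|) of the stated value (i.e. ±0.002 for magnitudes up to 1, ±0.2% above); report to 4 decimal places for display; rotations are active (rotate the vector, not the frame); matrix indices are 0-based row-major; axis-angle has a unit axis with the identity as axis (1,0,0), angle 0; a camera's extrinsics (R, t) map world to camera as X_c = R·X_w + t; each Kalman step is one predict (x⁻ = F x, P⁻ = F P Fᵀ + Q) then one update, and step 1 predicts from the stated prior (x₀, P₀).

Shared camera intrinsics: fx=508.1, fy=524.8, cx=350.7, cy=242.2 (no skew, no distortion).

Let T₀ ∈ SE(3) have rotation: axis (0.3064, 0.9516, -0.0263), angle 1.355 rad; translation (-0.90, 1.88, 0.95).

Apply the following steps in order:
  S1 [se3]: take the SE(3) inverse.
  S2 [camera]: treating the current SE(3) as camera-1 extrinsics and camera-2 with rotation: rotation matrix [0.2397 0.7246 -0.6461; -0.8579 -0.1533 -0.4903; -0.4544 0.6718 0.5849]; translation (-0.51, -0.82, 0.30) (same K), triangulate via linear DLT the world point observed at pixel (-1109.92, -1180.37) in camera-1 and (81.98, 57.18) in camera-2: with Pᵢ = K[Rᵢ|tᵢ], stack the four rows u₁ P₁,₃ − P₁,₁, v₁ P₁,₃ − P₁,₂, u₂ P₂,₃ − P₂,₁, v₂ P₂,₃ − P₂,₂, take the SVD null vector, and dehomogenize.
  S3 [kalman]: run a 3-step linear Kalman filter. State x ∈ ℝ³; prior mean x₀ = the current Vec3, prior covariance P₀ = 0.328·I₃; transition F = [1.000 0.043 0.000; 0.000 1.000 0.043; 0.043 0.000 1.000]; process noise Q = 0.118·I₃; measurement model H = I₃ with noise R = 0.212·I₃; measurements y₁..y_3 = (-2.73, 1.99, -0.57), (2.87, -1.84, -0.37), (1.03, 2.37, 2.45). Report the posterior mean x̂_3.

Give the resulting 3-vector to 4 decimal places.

after S1 (invert_se3): R=[0.2878 0.2034 -0.9358; 0.2548 0.9257 0.2796; 0.9232 -0.3189 0.2146], t=(0.7656, -1.7766, 1.2266)
after S2 (triangulate): (-1.0835, 0.8274, 1.6121)
after S3 (kf_track): (0.8606, 1.1405, 1.2349)

result = (0.8606, 1.1405, 1.2349)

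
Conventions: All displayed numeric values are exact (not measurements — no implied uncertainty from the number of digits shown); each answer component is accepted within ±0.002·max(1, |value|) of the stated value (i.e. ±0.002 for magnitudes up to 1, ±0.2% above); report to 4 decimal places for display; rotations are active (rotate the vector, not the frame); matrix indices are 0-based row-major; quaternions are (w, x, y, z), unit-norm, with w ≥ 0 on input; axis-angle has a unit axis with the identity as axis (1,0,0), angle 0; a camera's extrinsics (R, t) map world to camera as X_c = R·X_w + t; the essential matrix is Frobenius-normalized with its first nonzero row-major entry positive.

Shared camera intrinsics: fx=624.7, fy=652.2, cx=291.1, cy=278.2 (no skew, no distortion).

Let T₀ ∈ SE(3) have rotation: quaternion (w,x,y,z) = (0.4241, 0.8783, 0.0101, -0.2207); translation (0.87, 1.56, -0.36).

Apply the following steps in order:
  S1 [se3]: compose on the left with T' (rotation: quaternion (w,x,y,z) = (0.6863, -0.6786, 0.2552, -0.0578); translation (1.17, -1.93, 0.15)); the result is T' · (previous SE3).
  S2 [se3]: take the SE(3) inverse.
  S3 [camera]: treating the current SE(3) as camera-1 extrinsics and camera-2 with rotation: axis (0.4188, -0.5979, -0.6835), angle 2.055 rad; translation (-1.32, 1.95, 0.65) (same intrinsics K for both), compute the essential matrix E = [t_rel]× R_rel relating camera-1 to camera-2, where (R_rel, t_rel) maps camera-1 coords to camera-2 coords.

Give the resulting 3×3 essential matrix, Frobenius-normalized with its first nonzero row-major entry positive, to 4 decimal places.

after S1 (compose_se3): R=[0.6542 0.6653 -0.3598; -0.7538 0.5344 -0.3825; -0.0622 0.5214 0.8510], t=(1.3500, -2.5123, -1.5672)
after S2 (invert_se3): R=[0.6542 -0.7538 -0.0622; 0.6653 0.5344 0.5214; -0.3598 -0.3825 0.8510], t=(-2.8742, 1.2616, 0.8585)
after S3 (essential): [0.4910 0.2980 -0.3363; -0.0098 -0.5046 -0.4932; -0.1773 -0.1413 0.0877]

matrix = [0.4910 0.2980 -0.3363; -0.0098 -0.5046 -0.4932; -0.1773 -0.1413 0.0877]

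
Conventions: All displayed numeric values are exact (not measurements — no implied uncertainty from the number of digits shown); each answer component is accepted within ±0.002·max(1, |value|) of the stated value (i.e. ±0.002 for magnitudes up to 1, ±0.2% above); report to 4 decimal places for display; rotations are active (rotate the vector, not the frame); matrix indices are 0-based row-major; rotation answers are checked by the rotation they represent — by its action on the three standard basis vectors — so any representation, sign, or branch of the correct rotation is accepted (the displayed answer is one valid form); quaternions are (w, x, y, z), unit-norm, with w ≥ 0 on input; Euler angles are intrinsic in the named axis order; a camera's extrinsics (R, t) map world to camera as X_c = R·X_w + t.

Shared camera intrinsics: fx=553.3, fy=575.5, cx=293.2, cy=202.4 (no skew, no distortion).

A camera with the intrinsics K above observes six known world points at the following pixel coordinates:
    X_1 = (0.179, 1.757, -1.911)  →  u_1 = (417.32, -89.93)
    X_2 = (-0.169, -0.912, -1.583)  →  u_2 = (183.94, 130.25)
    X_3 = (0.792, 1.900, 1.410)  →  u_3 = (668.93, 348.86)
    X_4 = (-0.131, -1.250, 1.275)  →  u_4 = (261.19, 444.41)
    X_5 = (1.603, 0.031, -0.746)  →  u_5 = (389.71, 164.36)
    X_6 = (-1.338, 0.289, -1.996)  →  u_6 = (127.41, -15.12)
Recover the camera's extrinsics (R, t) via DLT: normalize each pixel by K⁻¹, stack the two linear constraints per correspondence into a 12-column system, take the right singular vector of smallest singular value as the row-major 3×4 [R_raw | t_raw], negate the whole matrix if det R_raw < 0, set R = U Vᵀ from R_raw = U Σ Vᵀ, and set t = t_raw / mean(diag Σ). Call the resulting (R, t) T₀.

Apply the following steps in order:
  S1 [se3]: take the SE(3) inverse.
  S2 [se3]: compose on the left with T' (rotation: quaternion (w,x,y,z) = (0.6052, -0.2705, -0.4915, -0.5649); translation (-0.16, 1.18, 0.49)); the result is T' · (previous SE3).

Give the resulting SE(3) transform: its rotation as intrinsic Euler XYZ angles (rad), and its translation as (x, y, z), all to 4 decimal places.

source (pnp_recover): camera pose = R=[0.6479 0.6828 0.3376; -0.0755 -0.3835 0.9204; 0.7580 -0.6218 -0.1970], t=(0.2200, 0.4300, 4.5501)
after S1 (invert_se3): R=[0.6479 -0.0755 0.7580; 0.6828 -0.3835 -0.6218; 0.3376 0.9204 -0.1970], t=(-3.5590, 2.8441, 0.4261)
after S2 (compose_se3): R=[0.4722 -0.6213 -0.6254; 0.1745 0.7613 -0.6245; 0.8641 0.1858 0.4678], t=(2.8488, 3.6560, -1.9087)

rotation (euler_xyz) = (0.9279, -0.6756, 0.9209), translation = (2.8488, 3.6560, -1.9087)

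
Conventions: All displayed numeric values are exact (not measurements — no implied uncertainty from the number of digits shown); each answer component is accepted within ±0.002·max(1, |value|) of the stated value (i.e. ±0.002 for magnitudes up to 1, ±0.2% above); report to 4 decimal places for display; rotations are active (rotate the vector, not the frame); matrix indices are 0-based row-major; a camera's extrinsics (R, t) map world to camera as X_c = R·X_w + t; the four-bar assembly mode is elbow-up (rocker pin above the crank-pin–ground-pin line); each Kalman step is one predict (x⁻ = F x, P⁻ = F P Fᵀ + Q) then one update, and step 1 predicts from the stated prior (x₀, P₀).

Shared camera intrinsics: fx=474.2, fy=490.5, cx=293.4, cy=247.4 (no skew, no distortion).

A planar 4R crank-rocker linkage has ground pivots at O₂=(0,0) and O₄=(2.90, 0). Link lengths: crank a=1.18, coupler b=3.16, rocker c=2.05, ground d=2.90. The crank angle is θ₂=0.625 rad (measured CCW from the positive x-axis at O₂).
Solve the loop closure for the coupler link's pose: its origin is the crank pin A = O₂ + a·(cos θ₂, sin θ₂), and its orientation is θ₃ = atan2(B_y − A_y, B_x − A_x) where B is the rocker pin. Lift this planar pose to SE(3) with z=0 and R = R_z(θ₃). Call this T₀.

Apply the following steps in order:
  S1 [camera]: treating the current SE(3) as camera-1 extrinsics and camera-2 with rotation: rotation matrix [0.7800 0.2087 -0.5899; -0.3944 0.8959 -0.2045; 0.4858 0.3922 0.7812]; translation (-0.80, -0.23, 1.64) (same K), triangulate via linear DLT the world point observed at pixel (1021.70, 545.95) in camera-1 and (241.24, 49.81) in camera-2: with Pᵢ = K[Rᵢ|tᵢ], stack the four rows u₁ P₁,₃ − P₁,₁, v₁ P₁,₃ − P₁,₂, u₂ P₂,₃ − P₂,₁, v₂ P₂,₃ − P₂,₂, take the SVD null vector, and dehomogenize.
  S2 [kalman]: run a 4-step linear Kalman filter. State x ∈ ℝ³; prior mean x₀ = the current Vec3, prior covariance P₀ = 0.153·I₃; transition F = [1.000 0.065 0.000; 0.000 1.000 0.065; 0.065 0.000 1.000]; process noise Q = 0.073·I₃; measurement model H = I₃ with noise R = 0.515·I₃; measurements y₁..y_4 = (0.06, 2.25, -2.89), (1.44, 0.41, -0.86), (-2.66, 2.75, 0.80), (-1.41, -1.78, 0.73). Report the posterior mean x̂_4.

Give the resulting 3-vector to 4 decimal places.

result = (-0.3102, 0.2316, 0.4162)

source (fourbar_fk): coupler pose = R=[0.9392 -0.3434 0.0000; 0.3434 0.9392 0.0000; 0.0000 0.0000 1.0000], t=(0.9569, 0.6904, 0.0000)
after S1 (triangulate): (1.9421, -0.2373, 1.8637)
after S2 (kf_track): (-0.3102, 0.2316, 0.4162)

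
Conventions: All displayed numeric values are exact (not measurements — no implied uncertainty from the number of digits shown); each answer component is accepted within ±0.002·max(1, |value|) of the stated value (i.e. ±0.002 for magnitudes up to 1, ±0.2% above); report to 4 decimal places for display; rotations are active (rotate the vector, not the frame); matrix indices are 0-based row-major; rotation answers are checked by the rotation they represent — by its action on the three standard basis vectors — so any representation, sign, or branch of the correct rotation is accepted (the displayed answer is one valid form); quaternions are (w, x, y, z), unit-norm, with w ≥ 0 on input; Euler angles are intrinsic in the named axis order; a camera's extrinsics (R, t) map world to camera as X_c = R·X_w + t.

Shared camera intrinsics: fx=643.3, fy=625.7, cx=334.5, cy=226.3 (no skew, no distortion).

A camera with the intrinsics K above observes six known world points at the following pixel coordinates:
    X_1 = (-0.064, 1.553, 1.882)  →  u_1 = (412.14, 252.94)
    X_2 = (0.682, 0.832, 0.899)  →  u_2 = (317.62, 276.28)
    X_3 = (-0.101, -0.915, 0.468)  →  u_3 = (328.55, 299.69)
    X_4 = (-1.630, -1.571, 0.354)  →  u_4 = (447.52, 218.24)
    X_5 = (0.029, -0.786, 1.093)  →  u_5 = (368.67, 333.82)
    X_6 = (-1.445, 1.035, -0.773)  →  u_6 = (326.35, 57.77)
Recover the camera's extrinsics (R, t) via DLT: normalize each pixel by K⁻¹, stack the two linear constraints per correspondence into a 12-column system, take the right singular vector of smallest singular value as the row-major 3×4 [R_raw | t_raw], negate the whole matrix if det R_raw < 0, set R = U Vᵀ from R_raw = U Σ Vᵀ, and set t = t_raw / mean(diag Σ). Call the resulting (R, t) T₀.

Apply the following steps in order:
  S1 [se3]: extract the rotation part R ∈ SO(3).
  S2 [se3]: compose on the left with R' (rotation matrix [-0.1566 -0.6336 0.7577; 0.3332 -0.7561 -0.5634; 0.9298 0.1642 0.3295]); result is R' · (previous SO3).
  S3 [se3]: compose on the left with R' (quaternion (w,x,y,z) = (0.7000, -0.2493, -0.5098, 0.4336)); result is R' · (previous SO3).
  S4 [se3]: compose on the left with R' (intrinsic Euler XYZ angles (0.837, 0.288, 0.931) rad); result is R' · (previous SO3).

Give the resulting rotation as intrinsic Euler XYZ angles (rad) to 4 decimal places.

source (pnp_recover): camera pose = R=[-0.6515 0.0179 0.7585; 0.6608 -0.4777 0.5789; 0.3727 0.8783 0.2994], t=(-0.4600, 0.0601, 6.6811)
after S1 (rot_of_se3): [-0.6515 0.0179 0.7585; 0.6608 -0.4777 0.5789; 0.3727 0.8783 0.2994]
after S2 (compose_so3): [-0.0343 0.9654 -0.2587; -0.9266 -0.1277 -0.3536; -0.3744 0.2276 0.8989]
after S3 (compose_so3): [0.6715 -0.0660 -0.7380; -0.4577 0.7464 -0.4832; 0.5827 0.6623 0.4710]
after S4 (compose_so3): [0.9020 -0.4237 0.0829; -0.0751 -0.3432 -0.9363; 0.4252 0.8383 -0.3414]

rotation (euler_xyz) = (1.9204, 0.0830, 0.4392)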